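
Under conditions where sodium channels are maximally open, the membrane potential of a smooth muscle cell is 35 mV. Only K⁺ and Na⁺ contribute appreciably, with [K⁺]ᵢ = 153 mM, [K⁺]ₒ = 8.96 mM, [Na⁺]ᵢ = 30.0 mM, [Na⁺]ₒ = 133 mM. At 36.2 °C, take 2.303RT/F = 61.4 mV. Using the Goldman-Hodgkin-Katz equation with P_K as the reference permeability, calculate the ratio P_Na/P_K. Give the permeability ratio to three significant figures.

26.0

Let α = P_Na/P_K. GHK: Vm = 61.4·log₁₀[(Kₒ + α·Naₒ)/(Kᵢ + α·Naᵢ)].
10^(Vm/61.4) = 10^(35.0/61.4) = 3.7156
So 3.7156·(Kᵢ + α·Naᵢ) = Kₒ + α·Naₒ → α = (3.7156·153.0 − 8.96) / (133.0 − 3.7156·30.0)
α = (568.5 − 8.96) / (133.0 − 111.5) = 559.5/21.53 = 25.99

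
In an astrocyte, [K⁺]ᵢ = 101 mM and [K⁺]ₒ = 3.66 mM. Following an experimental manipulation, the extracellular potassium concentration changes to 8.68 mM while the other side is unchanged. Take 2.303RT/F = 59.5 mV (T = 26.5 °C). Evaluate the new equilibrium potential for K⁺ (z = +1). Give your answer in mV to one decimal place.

After the shift: [K⁺]_out = 8.68, [K⁺]_in = 101 mM.
E_new = (59.5/1)·log₁₀(8.68/101) = 59.50 · (-1.0658) = -63.42 mV

-63.4 mV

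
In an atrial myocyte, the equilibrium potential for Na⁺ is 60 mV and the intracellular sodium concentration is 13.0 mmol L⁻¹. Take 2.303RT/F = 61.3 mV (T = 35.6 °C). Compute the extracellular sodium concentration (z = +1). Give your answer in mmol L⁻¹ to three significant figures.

124 mmol L⁻¹

Nernst: E = (61.3/1) · log₁₀([out]/[in]), so log₁₀([out]/[in]) = 60.0 × 1 / 61.3 = 0.9788.
[out]/[in] = 10^(0.9788) = 9.523.
[out] = 9.523 × 13.0 = 123.8 mmol L⁻¹.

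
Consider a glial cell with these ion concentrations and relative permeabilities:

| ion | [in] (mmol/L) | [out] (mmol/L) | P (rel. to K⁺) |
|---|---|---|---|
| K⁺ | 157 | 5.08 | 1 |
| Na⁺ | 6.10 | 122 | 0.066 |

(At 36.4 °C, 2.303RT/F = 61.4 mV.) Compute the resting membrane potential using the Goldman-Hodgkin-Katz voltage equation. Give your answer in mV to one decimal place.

-66.2 mV

Vm = 61.4 · log₁₀[(Σ P·[cation]ₒ + Σ P·[anion]ᵢ) / (Σ P·[cation]ᵢ + Σ P·[anion]ₒ)]
Numerator = 1×5.08 + 0.066×122 = 13.13
Denominator = 1×157 + 0.066×6.10 = 157.4
Vm = 61.4 · log₁₀(0.083429) = 61.4 × (-1.0787) = -66.23 mV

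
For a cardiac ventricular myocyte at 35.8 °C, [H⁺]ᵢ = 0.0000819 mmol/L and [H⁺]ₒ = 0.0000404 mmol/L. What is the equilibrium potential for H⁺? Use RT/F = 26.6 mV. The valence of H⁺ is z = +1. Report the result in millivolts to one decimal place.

-18.8 mV

E = (26.6/z) · ln([H⁺]_out/[H⁺]_in) with z = +1.
= (26.6/1) · ln(0.0000404/0.0000819) = 26.60 · ln(0.4933)
= 26.60 · (-0.7067) = -18.80 mV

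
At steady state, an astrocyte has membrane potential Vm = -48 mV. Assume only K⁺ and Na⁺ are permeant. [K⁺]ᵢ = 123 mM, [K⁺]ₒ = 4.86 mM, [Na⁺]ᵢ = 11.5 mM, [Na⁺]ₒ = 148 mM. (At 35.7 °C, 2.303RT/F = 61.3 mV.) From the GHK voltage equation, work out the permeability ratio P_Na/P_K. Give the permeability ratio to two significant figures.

Let α = P_Na/P_K. GHK: Vm = 61.3·log₁₀[(Kₒ + α·Naₒ)/(Kᵢ + α·Naᵢ)].
10^(Vm/61.3) = 10^(-48.0/61.3) = 0.1648
So 0.1648·(Kᵢ + α·Naᵢ) = Kₒ + α·Naₒ → α = (0.1648·123.0 − 4.86) / (148.0 − 0.1648·11.5)
α = (20.27 − 4.86) / (148.0 − 1.895) = 15.41/146.1 = 0.1055

0.11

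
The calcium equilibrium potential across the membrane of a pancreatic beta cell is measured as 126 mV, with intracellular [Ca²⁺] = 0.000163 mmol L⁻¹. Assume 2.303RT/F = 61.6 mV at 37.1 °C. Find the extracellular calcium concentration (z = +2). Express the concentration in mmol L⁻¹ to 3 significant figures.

2.01 mmol L⁻¹

Nernst: E = (61.6/2) · log₁₀([out]/[in]), so log₁₀([out]/[in]) = 126.0 × 2 / 61.6 = 4.0909.
[out]/[in] = 10^(4.0909) = 1.233e+04.
[out] = 1.233e+04 × 0.000163 = 2.01 mmol L⁻¹.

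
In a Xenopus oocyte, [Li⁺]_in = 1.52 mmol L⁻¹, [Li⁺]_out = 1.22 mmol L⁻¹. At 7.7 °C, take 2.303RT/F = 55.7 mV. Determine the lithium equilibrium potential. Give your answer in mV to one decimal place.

E = (55.7/z) · log₁₀([Li⁺]_out/[Li⁺]_in) with z = +1.
= (55.7/1) · log₁₀(1.22/1.52) = 55.70 · log₁₀(0.8026)
= 55.70 · (-0.0955) = -5.32 mV

-5.3 mV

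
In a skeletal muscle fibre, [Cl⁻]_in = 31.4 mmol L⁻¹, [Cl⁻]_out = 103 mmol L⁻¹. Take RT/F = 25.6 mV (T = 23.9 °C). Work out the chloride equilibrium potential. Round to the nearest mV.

-30 mV

E = (25.6/z) · ln([Cl⁻]_out/[Cl⁻]_in) with z = -1.
For an anion, dividing by z = -1 reverses the sign.
= (25.6/-1) · ln(103/31.4) = -25.60 · ln(3.28)
= -25.60 · (1.1879) = -30.41 mV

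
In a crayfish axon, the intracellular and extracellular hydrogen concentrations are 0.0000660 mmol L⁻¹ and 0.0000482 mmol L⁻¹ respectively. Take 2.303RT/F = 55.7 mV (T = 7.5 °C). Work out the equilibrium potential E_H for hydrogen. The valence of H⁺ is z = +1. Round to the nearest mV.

E = (55.7/z) · log₁₀([H⁺]_out/[H⁺]_in) with z = +1.
= (55.7/1) · log₁₀(0.0000482/0.0000660) = 55.70 · log₁₀(0.7303)
= 55.70 · (-0.1365) = -7.60 mV

-8 mV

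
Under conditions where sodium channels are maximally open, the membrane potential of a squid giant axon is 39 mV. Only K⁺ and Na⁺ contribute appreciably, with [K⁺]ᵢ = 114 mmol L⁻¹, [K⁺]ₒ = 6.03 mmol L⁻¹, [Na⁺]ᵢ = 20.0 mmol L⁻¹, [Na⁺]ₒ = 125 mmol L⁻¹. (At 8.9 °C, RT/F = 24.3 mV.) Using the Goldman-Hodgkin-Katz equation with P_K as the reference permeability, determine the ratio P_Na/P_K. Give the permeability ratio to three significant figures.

Let α = P_Na/P_K. GHK: Vm = 24.3·ln[(Kₒ + α·Naₒ)/(Kᵢ + α·Naᵢ)].
e^(Vm/24.3) = e^(39.0/24.3) = 4.9776
So 4.9776·(Kᵢ + α·Naᵢ) = Kₒ + α·Naₒ → α = (4.9776·114.0 − 6.03) / (125.0 − 4.9776·20.0)
α = (567.4 − 6.03) / (125.0 − 99.55) = 561.4/25.45 = 22.06

22.1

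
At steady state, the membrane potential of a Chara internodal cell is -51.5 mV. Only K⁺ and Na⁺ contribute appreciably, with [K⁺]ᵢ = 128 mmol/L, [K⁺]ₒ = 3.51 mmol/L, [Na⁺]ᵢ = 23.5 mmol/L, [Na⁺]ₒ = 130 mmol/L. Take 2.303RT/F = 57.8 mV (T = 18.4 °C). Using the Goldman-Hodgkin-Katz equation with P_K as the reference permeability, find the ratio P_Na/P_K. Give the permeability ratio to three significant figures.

0.102

Let α = P_Na/P_K. GHK: Vm = 57.8·log₁₀[(Kₒ + α·Naₒ)/(Kᵢ + α·Naᵢ)].
10^(Vm/57.8) = 10^(-51.5/57.8) = 0.12853
So 0.12853·(Kᵢ + α·Naᵢ) = Kₒ + α·Naₒ → α = (0.12853·128.0 − 3.51) / (130.0 − 0.12853·23.5)
α = (16.45 − 3.51) / (130.0 − 3.02) = 12.94/127 = 0.1019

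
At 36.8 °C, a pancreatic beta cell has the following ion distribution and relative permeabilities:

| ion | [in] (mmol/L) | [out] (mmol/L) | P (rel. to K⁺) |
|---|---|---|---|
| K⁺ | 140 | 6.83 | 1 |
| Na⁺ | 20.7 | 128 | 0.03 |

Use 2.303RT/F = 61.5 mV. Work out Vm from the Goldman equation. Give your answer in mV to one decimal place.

-68.9 mV

Vm = 61.5 · log₁₀[(Σ P·[cation]ₒ + Σ P·[anion]ᵢ) / (Σ P·[cation]ᵢ + Σ P·[anion]ₒ)]
Numerator = 1×6.83 + 0.03×128 = 10.67
Denominator = 1×140 + 0.03×20.7 = 140.6
Vm = 61.5 · log₁₀(0.075878) = 61.5 × (-1.1199) = -68.87 mV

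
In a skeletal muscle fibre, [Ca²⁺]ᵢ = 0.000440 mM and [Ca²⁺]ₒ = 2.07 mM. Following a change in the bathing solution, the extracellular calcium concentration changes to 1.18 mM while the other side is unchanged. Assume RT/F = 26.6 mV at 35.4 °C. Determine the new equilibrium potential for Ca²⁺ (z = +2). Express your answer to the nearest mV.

After the shift: [Ca²⁺]_out = 1.18, [Ca²⁺]_in = 0.000440 mM.
E_new = (26.6/2)·ln(1.18/0.000440) = 13.30 · (7.8943) = 104.99 mV

105 mV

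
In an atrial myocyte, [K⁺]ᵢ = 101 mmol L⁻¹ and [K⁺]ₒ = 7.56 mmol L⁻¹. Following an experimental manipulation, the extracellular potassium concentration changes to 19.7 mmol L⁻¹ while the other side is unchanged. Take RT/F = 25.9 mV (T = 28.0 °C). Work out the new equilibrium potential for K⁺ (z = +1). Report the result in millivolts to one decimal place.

-42.3 mV

After the shift: [K⁺]_out = 19.7, [K⁺]_in = 101 mmol L⁻¹.
E_new = (25.9/1)·ln(19.7/101) = 25.90 · (-1.6345) = -42.33 mV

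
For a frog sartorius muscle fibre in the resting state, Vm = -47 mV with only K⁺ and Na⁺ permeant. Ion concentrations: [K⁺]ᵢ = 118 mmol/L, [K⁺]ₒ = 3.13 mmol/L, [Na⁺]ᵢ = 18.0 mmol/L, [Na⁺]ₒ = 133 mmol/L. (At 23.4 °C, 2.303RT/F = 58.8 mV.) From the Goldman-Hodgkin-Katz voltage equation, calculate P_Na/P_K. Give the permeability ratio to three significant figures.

Let α = P_Na/P_K. GHK: Vm = 58.8·log₁₀[(Kₒ + α·Naₒ)/(Kᵢ + α·Naᵢ)].
10^(Vm/58.8) = 10^(-47.0/58.8) = 0.15874
So 0.15874·(Kᵢ + α·Naᵢ) = Kₒ + α·Naₒ → α = (0.15874·118.0 − 3.13) / (133.0 − 0.15874·18.0)
α = (18.73 − 3.13) / (133.0 − 2.857) = 15.6/130.1 = 0.1199

0.120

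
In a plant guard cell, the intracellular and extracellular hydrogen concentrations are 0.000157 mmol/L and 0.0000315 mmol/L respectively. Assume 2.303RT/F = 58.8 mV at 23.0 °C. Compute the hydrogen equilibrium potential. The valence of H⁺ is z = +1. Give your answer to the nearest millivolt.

E = (58.8/z) · log₁₀([H⁺]_out/[H⁺]_in) with z = +1.
= (58.8/1) · log₁₀(0.0000315/0.000157) = 58.80 · log₁₀(0.2006)
= 58.80 · (-0.6976) = -41.02 mV

-41 mV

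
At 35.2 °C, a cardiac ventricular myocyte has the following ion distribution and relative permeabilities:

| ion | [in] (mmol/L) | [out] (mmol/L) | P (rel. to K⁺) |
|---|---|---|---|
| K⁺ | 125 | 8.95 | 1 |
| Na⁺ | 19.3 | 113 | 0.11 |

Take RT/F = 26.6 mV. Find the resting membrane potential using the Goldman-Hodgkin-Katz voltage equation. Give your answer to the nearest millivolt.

-47 mV

Vm = 26.6 · ln[(Σ P·[cation]ₒ + Σ P·[anion]ᵢ) / (Σ P·[cation]ᵢ + Σ P·[anion]ₒ)]
Numerator = 1×8.95 + 0.11×113 = 21.38
Denominator = 1×125 + 0.11×19.3 = 127.1
Vm = 26.6 · ln(0.16818) = 26.6 × (-1.7827) = -47.42 mV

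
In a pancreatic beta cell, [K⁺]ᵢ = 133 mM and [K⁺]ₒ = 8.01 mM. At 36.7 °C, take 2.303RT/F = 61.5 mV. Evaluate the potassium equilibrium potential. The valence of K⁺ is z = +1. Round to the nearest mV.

-75 mV

E = (61.5/z) · log₁₀([K⁺]_out/[K⁺]_in) with z = +1.
= (61.5/1) · log₁₀(8.01/133) = 61.50 · log₁₀(0.06023)
= 61.50 · (-1.2202) = -75.04 mV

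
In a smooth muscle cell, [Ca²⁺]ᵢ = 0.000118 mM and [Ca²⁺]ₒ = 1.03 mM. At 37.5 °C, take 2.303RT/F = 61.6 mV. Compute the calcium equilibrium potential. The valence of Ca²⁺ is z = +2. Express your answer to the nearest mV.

E = (61.6/z) · log₁₀([Ca²⁺]_out/[Ca²⁺]_in) with z = +2.
= (61.6/2) · log₁₀(1.03/0.000118) = 30.80 · log₁₀(8729)
= 30.80 · (3.9410) = 121.38 mV

121 mV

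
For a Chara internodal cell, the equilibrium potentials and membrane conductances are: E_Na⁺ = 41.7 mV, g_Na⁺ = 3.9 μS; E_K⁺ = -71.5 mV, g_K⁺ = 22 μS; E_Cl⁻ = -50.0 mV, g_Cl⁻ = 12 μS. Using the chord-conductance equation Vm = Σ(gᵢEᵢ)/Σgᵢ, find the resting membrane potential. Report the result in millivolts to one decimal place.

Σ gᵢEᵢ = 3.9·(41.7) + 22·(-71.5) + 12·(-50.0) = -2010.37
Σ gᵢ = 3.9 + 22 + 12 = 37.9
Vm = -2010.37 / 37.9 = -53.04 mV

-53.0 mV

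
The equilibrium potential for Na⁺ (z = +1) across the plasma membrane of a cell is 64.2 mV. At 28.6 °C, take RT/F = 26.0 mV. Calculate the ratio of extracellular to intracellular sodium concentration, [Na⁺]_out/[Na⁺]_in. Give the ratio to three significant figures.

11.8

ln([out]/[in]) = E·z/(26.0) = 64.2 × 1 / 26.0 = 2.4692
[out]/[in] = e^(2.4692) = 11.81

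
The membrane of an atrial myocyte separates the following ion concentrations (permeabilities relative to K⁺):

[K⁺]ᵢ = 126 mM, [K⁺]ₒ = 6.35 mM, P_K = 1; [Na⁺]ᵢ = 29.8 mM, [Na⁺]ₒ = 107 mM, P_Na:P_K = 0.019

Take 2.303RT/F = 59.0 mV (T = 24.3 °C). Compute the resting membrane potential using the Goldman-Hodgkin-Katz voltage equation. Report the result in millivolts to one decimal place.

-69.6 mV

Vm = 59.0 · log₁₀[(Σ P·[cation]ₒ + Σ P·[anion]ᵢ) / (Σ P·[cation]ᵢ + Σ P·[anion]ₒ)]
Numerator = 1×6.35 + 0.019×107 = 8.383
Denominator = 1×126 + 0.019×29.8 = 126.6
Vm = 59.0 · log₁₀(0.066234) = 59.0 × (-1.1789) = -69.56 mV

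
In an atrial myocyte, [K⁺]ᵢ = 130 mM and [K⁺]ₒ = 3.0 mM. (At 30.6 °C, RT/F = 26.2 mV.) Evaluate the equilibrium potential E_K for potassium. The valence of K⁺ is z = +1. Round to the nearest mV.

-99 mV

E = (26.2/z) · ln([K⁺]_out/[K⁺]_in) with z = +1.
= (26.2/1) · ln(3.0/130) = 26.20 · ln(0.02308)
= 26.20 · (-3.7689) = -98.75 mV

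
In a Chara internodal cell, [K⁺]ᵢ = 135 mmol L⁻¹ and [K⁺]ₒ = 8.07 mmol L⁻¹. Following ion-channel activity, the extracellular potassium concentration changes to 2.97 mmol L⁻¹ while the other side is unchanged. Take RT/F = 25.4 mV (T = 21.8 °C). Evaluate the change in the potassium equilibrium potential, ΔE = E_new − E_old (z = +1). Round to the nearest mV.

-25 mV

E_old = (25.4/1)·ln(8.07/135) = -71.55 mV
E_new = (25.4/1)·ln(2.97/135) = -96.94 mV
ΔE = -96.94 − (-71.55) = -25.39 mV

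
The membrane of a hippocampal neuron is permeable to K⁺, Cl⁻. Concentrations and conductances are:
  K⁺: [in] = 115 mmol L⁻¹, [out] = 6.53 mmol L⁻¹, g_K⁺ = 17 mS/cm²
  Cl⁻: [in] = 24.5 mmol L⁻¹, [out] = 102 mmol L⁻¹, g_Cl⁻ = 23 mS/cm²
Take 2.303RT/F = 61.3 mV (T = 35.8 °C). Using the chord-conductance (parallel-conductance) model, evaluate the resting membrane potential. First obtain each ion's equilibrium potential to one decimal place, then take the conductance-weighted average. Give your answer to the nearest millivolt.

E_K⁺ = (61.3/1)·log₁₀(6.53/115) = -76.4 mV
E_Cl⁻ = (61.3/-1)·log₁₀(102/24.5) = -38.0 mV
Vm = (Σ gᵢEᵢ)/(Σ gᵢ) = (17·-76.4 + 23·-38.0) / (17 + 23)
= -2172.80 / 40 = -54.32 mV

-54 mV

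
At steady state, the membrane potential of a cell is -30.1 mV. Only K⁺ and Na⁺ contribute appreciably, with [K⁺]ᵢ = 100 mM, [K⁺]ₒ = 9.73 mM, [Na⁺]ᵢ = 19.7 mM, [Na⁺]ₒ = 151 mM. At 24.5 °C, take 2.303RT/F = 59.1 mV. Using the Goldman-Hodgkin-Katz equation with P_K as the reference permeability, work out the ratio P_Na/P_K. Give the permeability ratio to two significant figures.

0.15

Let α = P_Na/P_K. GHK: Vm = 59.1·log₁₀[(Kₒ + α·Naₒ)/(Kᵢ + α·Naᵢ)].
10^(Vm/59.1) = 10^(-30.1/59.1) = 0.30952
So 0.30952·(Kᵢ + α·Naᵢ) = Kₒ + α·Naₒ → α = (0.30952·100.0 − 9.73) / (151.0 − 0.30952·19.7)
α = (30.95 − 9.73) / (151.0 − 6.098) = 21.22/144.9 = 0.1465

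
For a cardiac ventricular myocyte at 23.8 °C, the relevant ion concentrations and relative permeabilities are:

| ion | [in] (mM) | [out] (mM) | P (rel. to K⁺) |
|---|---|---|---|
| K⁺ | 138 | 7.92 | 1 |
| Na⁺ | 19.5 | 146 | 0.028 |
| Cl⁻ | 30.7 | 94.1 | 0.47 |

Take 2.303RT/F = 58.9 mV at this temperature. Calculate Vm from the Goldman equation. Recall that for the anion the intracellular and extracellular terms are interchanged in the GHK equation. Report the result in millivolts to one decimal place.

-49.5 mV

Vm = 58.9 · log₁₀[(Σ P·[cation]ₒ + Σ P·[anion]ᵢ) / (Σ P·[cation]ᵢ + Σ P·[anion]ₒ)]
Numerator = 1×7.92 + 0.028×146 + 0.47×30.7 = 26.44
Denominator = 1×138 + 0.028×19.5 + 0.47×94.1 = 182.8
Vm = 58.9 · log₁₀(0.14464) = 58.9 × (-0.8397) = -49.46 mV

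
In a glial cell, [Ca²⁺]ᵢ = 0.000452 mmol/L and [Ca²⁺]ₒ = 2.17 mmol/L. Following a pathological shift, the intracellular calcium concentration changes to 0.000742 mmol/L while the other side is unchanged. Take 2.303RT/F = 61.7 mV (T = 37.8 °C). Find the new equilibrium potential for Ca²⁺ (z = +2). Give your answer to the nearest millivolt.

After the shift: [Ca²⁺]_out = 2.17, [Ca²⁺]_in = 0.000742 mmol/L.
E_new = (61.7/2)·log₁₀(2.17/0.000742) = 30.85 · (3.4661) = 106.93 mV

107 mV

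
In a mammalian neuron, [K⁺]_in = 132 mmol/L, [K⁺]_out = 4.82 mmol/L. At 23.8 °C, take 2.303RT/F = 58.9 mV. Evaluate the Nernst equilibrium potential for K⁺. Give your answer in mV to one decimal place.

E = (58.9/z) · log₁₀([K⁺]_out/[K⁺]_in) with z = +1.
= (58.9/1) · log₁₀(4.82/132) = 58.90 · log₁₀(0.03652)
= 58.90 · (-1.4375) = -84.67 mV

-84.7 mV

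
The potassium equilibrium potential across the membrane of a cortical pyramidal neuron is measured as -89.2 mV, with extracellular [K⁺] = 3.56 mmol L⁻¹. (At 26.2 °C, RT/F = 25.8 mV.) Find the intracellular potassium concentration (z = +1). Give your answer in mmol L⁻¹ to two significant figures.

110 mmol L⁻¹

Nernst: E = (25.8/1) · ln([out]/[in]), so ln([out]/[in]) = -89.2 × 1 / 25.8 = -3.4574.
[out]/[in] = e^(-3.4574) = 0.03151.
[in] = 3.56 / 0.03151 = 113 mmol L⁻¹.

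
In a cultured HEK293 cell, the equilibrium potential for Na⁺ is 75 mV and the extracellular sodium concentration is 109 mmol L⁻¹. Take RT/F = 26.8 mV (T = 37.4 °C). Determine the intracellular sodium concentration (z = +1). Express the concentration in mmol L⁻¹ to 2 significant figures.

6.6 mmol L⁻¹

Nernst: E = (26.8/1) · ln([out]/[in]), so ln([out]/[in]) = 75.0 × 1 / 26.8 = 2.7985.
[out]/[in] = e^(2.7985) = 16.42.
[in] = 109 / 16.42 = 6.638 mmol L⁻¹.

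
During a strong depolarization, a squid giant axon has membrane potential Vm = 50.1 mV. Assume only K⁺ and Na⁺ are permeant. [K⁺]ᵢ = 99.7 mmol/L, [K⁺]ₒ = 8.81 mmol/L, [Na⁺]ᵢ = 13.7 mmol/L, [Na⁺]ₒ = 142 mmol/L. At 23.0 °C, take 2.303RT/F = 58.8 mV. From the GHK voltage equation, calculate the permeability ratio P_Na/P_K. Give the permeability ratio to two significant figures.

16

Let α = P_Na/P_K. GHK: Vm = 58.8·log₁₀[(Kₒ + α·Naₒ)/(Kᵢ + α·Naᵢ)].
10^(Vm/58.8) = 10^(50.1/58.8) = 7.1128
So 7.1128·(Kᵢ + α·Naᵢ) = Kₒ + α·Naₒ → α = (7.1128·99.7 − 8.81) / (142.0 − 7.1128·13.7)
α = (709.1 − 8.81) / (142.0 − 97.45) = 700.3/44.55 = 15.72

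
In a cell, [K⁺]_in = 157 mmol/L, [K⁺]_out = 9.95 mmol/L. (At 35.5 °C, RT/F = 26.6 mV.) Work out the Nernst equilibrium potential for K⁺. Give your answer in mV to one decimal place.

E = (26.6/z) · ln([K⁺]_out/[K⁺]_in) with z = +1.
= (26.6/1) · ln(9.95/157) = 26.60 · ln(0.06338)
= 26.60 · (-2.7587) = -73.38 mV

-73.4 mV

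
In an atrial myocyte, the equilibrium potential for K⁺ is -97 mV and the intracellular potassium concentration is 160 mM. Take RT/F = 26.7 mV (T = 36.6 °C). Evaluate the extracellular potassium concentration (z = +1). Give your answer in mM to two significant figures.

Nernst: E = (26.7/1) · ln([out]/[in]), so ln([out]/[in]) = -97.0 × 1 / 26.7 = -3.6330.
[out]/[in] = e^(-3.6330) = 0.02644.
[out] = 0.02644 × 160 = 4.23 mM.

4.2 mM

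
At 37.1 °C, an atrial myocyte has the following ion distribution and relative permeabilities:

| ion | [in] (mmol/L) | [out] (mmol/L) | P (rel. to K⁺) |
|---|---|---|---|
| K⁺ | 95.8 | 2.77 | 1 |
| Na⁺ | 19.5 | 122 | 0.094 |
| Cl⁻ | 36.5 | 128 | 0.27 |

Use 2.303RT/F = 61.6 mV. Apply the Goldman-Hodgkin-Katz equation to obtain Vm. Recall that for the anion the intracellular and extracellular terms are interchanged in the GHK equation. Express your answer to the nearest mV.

-46 mV

Vm = 61.6 · log₁₀[(Σ P·[cation]ₒ + Σ P·[anion]ᵢ) / (Σ P·[cation]ᵢ + Σ P·[anion]ₒ)]
Numerator = 1×2.77 + 0.094×122 + 0.27×36.5 = 24.09
Denominator = 1×95.8 + 0.094×19.5 + 0.27×128 = 132.2
Vm = 61.6 · log₁₀(0.18226) = 61.6 × (-0.7393) = -45.54 mV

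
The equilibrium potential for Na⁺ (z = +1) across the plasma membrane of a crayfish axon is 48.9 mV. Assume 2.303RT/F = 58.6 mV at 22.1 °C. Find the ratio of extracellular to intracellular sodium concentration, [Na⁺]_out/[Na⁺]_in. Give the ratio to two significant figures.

6.8

log₁₀([out]/[in]) = E·z/(58.6) = 48.9 × 1 / 58.6 = 0.8345
[out]/[in] = 10^(0.8345) = 6.831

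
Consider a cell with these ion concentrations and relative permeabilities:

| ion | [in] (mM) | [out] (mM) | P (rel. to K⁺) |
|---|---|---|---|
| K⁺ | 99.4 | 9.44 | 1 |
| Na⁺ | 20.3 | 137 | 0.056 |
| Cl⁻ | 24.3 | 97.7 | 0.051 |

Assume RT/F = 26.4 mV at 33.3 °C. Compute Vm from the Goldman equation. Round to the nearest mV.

-46 mV

Vm = 26.4 · ln[(Σ P·[cation]ₒ + Σ P·[anion]ᵢ) / (Σ P·[cation]ᵢ + Σ P·[anion]ₒ)]
Numerator = 1×9.44 + 0.056×137 + 0.051×24.3 = 18.35
Denominator = 1×99.4 + 0.056×20.3 + 0.051×97.7 = 105.5
Vm = 26.4 · ln(0.17391) = 26.4 × (-1.7492) = -46.18 mV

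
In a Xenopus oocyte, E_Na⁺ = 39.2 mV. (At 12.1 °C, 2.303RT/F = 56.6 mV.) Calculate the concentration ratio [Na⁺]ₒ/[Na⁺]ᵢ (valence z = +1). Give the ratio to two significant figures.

log₁₀([out]/[in]) = E·z/(56.6) = 39.2 × 1 / 56.6 = 0.6926
[out]/[in] = 10^(0.6926) = 4.927

4.9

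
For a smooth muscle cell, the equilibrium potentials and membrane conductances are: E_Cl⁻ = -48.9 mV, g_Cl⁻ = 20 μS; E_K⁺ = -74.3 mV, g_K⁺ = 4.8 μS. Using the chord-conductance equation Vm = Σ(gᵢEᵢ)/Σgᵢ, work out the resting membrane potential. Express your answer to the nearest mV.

Σ gᵢEᵢ = 20·(-48.9) + 4.8·(-74.3) = -1334.64
Σ gᵢ = 20 + 4.8 = 24.8
Vm = -1334.64 / 24.8 = -53.82 mV

-54 mV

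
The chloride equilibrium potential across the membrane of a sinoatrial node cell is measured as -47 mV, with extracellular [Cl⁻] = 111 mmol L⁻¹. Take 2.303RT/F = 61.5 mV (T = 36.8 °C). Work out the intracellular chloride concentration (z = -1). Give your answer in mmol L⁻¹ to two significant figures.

19 mmol L⁻¹

Nernst: E = (61.5/-1) · log₁₀([out]/[in]), so log₁₀([out]/[in]) = -47.0 × -1 / 61.5 = 0.7642.
[out]/[in] = 10^(0.7642) = 5.811.
[in] = 111 / 5.811 = 19.1 mmol L⁻¹.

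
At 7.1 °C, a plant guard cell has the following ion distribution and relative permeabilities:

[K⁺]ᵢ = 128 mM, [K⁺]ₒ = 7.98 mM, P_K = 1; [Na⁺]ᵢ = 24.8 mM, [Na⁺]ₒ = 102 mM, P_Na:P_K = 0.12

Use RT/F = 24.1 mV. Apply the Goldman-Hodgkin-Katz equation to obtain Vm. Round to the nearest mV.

Vm = 24.1 · ln[(Σ P·[cation]ₒ + Σ P·[anion]ᵢ) / (Σ P·[cation]ᵢ + Σ P·[anion]ₒ)]
Numerator = 1×7.98 + 0.12×102 = 20.22
Denominator = 1×128 + 0.12×24.8 = 131
Vm = 24.1 · ln(0.15438) = 24.1 × (-1.8683) = -45.03 mV

-45 mV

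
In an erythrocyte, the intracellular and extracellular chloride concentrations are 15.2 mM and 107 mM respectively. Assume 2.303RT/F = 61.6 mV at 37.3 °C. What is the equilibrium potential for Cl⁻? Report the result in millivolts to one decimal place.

-52.2 mV

E = (61.6/z) · log₁₀([Cl⁻]_out/[Cl⁻]_in) with z = -1.
For an anion, dividing by z = -1 reverses the sign.
= (61.6/-1) · log₁₀(107/15.2) = -61.60 · log₁₀(7.039)
= -61.60 · (0.8475) = -52.21 mV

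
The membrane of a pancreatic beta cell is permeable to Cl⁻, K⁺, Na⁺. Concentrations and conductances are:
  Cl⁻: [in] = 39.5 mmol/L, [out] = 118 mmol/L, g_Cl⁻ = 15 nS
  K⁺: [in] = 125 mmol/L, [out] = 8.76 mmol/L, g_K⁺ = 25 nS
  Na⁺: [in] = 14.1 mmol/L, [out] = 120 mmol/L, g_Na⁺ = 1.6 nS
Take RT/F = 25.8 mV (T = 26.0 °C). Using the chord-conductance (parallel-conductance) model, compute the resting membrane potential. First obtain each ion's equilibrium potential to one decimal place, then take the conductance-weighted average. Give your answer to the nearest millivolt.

-49 mV

E_Cl⁻ = (25.8/-1)·ln(118/39.5) = -28.2 mV
E_K⁺ = (25.8/1)·ln(8.76/125) = -68.6 mV
E_Na⁺ = (25.8/1)·ln(120/14.1) = 55.2 mV
Vm = (Σ gᵢEᵢ)/(Σ gᵢ) = (15·-28.2 + 25·-68.6 + 1.6·55.2) / (15 + 25 + 1.6)
= -2049.68 / 41.6 = -49.27 mV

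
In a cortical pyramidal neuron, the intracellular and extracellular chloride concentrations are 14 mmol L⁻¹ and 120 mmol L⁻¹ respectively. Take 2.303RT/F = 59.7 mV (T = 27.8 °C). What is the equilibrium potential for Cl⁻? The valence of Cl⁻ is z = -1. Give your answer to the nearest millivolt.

-56 mV

E = (59.7/z) · log₁₀([Cl⁻]_out/[Cl⁻]_in) with z = -1.
For an anion, dividing by z = -1 reverses the sign.
= (59.7/-1) · log₁₀(120/14) = -59.70 · log₁₀(8.571)
= -59.70 · (0.9331) = -55.70 mV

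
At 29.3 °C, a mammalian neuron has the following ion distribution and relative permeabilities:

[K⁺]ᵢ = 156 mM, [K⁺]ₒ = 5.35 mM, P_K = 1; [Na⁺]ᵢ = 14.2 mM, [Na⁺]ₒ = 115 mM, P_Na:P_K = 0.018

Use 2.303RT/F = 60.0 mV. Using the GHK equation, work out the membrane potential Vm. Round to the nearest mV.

Vm = 60.0 · log₁₀[(Σ P·[cation]ₒ + Σ P·[anion]ᵢ) / (Σ P·[cation]ᵢ + Σ P·[anion]ₒ)]
Numerator = 1×5.35 + 0.018×115 = 7.42
Denominator = 1×156 + 0.018×14.2 = 156.3
Vm = 60.0 · log₁₀(0.047486) = 60.0 × (-1.3234) = -79.41 mV

-79 mV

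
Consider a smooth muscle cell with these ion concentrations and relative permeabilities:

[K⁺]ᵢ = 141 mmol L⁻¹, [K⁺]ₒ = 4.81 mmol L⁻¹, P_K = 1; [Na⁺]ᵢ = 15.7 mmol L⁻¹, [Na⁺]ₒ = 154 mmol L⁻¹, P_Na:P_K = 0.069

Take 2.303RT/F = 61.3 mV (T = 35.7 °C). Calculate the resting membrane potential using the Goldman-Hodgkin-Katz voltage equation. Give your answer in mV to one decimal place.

-59.1 mV

Vm = 61.3 · log₁₀[(Σ P·[cation]ₒ + Σ P·[anion]ᵢ) / (Σ P·[cation]ᵢ + Σ P·[anion]ₒ)]
Numerator = 1×4.81 + 0.069×154 = 15.44
Denominator = 1×141 + 0.069×15.7 = 142.1
Vm = 61.3 · log₁₀(0.10864) = 61.3 × (-0.9640) = -59.09 mV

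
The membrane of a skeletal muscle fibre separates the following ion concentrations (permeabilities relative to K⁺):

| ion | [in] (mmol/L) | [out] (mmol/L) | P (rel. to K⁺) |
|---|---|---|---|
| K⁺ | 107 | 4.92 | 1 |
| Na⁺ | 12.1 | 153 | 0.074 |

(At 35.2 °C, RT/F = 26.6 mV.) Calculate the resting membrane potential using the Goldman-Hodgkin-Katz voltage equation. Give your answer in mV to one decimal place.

Vm = 26.6 · ln[(Σ P·[cation]ₒ + Σ P·[anion]ᵢ) / (Σ P·[cation]ᵢ + Σ P·[anion]ₒ)]
Numerator = 1×4.92 + 0.074×153 = 16.24
Denominator = 1×107 + 0.074×12.1 = 107.9
Vm = 26.6 · ln(0.15053) = 26.6 × (-1.8936) = -50.37 mV

-50.4 mV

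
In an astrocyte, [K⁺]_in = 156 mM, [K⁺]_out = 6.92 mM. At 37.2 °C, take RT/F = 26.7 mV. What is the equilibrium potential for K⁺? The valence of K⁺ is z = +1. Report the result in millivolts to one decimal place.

E = (26.7/z) · ln([K⁺]_out/[K⁺]_in) with z = +1.
= (26.7/1) · ln(6.92/156) = 26.70 · ln(0.04436)
= 26.70 · (-3.1154) = -83.18 mV

-83.2 mV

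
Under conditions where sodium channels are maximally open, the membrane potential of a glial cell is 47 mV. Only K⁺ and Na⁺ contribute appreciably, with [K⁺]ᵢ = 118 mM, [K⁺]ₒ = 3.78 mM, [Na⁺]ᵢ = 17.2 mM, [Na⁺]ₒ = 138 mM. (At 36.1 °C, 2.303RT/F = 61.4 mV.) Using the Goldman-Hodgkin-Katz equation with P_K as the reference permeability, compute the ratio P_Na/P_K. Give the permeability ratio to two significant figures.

Let α = P_Na/P_K. GHK: Vm = 61.4·log₁₀[(Kₒ + α·Naₒ)/(Kᵢ + α·Naᵢ)].
10^(Vm/61.4) = 10^(47.0/61.4) = 5.8274
So 5.8274·(Kᵢ + α·Naᵢ) = Kₒ + α·Naₒ → α = (5.8274·118.0 − 3.78) / (138.0 − 5.8274·17.2)
α = (687.6 − 3.78) / (138.0 − 100.2) = 683.8/37.77 = 18.11

18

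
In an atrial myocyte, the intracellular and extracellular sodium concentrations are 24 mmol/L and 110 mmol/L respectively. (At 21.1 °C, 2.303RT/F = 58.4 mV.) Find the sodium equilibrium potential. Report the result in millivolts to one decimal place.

E = (58.4/z) · log₁₀([Na⁺]_out/[Na⁺]_in) with z = +1.
= (58.4/1) · log₁₀(110/24) = 58.40 · log₁₀(4.583)
= 58.40 · (0.6612) = 38.61 mV

38.6 mV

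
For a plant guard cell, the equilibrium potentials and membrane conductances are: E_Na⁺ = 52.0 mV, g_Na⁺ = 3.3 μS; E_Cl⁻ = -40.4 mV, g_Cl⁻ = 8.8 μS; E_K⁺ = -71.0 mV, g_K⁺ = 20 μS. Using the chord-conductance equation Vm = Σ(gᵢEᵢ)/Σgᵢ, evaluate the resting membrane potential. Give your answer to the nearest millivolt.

Σ gᵢEᵢ = 3.3·(52.0) + 8.8·(-40.4) + 20·(-71.0) = -1603.92
Σ gᵢ = 3.3 + 8.8 + 20 = 32.1
Vm = -1603.92 / 32.1 = -49.97 mV

-50 mV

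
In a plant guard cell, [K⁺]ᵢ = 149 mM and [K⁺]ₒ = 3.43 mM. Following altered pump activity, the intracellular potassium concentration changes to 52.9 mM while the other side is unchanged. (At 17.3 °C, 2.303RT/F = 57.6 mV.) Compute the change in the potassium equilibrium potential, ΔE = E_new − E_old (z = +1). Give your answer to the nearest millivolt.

26 mV

E_old = (57.6/1)·log₁₀(3.43/149) = -94.34 mV
E_new = (57.6/1)·log₁₀(3.43/52.9) = -68.44 mV
ΔE = -68.44 − (-94.34) = 25.90 mV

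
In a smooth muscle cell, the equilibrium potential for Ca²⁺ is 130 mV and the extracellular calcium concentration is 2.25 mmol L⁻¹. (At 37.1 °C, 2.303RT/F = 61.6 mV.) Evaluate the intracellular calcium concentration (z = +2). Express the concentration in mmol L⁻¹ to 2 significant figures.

0.00014 mmol L⁻¹

Nernst: E = (61.6/2) · log₁₀([out]/[in]), so log₁₀([out]/[in]) = 130.0 × 2 / 61.6 = 4.2208.
[out]/[in] = 10^(4.2208) = 1.663e+04.
[in] = 2.25 / 1.663e+04 = 0.0001353 mmol L⁻¹.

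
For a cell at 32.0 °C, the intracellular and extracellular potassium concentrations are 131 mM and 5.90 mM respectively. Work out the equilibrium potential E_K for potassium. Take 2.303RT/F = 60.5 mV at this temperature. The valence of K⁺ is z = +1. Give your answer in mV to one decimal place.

-81.5 mV

E = (60.5/z) · log₁₀([K⁺]_out/[K⁺]_in) with z = +1.
= (60.5/1) · log₁₀(5.90/131) = 60.50 · log₁₀(0.04504)
= 60.50 · (-1.3464) = -81.46 mV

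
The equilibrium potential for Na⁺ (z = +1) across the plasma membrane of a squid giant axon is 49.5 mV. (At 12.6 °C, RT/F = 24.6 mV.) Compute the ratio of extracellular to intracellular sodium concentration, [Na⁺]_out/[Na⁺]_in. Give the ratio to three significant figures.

ln([out]/[in]) = E·z/(24.6) = 49.5 × 1 / 24.6 = 2.0122
[out]/[in] = e^(2.0122) = 7.48

7.48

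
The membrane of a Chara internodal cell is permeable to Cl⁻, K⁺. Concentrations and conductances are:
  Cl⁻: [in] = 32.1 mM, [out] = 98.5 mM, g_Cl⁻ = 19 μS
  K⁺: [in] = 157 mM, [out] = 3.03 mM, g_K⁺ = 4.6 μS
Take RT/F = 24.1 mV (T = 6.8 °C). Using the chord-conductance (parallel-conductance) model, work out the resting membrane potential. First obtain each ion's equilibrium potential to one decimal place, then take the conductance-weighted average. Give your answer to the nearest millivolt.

-40 mV

E_Cl⁻ = (24.1/-1)·ln(98.5/32.1) = -27.0 mV
E_K⁺ = (24.1/1)·ln(3.03/157) = -95.1 mV
Vm = (Σ gᵢEᵢ)/(Σ gᵢ) = (19·-27.0 + 4.6·-95.1) / (19 + 4.6)
= -950.46 / 23.6 = -40.27 mV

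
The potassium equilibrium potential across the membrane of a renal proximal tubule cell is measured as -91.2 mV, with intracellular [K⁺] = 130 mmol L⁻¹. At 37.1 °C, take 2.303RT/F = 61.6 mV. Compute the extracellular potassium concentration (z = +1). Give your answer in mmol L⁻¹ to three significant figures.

Nernst: E = (61.6/1) · log₁₀([out]/[in]), so log₁₀([out]/[in]) = -91.2 × 1 / 61.6 = -1.4805.
[out]/[in] = 10^(-1.4805) = 0.03307.
[out] = 0.03307 × 130 = 4.3 mmol L⁻¹.

4.30 mmol L⁻¹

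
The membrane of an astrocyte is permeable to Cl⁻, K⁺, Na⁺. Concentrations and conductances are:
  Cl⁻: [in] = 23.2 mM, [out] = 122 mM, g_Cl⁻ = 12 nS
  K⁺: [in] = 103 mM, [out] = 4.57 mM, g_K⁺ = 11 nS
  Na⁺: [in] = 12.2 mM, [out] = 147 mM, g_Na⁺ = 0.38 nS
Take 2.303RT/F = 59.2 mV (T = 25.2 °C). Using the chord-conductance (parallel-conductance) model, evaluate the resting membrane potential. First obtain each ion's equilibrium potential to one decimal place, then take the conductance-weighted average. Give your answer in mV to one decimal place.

E_Cl⁻ = (59.2/-1)·log₁₀(122/23.2) = -42.7 mV
E_K⁺ = (59.2/1)·log₁₀(4.57/103) = -80.1 mV
E_Na⁺ = (59.2/1)·log₁₀(147/12.2) = 64.0 mV
Vm = (Σ gᵢEᵢ)/(Σ gᵢ) = (12·-42.7 + 11·-80.1 + 0.38·64.0) / (12 + 11 + 0.38)
= -1369.18 / 23.38 = -58.56 mV

-58.6 mV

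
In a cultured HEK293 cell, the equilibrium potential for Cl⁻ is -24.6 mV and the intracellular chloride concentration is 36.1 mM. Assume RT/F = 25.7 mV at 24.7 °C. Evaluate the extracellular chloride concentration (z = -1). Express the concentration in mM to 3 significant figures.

Nernst: E = (25.7/-1) · ln([out]/[in]), so ln([out]/[in]) = -24.6 × -1 / 25.7 = 0.9572.
[out]/[in] = e^(0.9572) = 2.604.
[out] = 2.604 × 36.1 = 94.02 mM.

94.0 mM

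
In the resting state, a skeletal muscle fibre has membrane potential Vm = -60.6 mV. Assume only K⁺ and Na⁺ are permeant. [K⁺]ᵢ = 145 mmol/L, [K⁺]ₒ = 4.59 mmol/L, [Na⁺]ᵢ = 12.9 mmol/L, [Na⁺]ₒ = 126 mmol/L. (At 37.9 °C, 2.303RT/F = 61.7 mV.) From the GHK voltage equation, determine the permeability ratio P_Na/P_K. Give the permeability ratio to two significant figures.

0.084

Let α = P_Na/P_K. GHK: Vm = 61.7·log₁₀[(Kₒ + α·Naₒ)/(Kᵢ + α·Naᵢ)].
10^(Vm/61.7) = 10^(-60.6/61.7) = 0.10419
So 0.10419·(Kᵢ + α·Naᵢ) = Kₒ + α·Naₒ → α = (0.10419·145.0 − 4.59) / (126.0 − 0.10419·12.9)
α = (15.11 − 4.59) / (126.0 − 1.344) = 10.52/124.7 = 0.08437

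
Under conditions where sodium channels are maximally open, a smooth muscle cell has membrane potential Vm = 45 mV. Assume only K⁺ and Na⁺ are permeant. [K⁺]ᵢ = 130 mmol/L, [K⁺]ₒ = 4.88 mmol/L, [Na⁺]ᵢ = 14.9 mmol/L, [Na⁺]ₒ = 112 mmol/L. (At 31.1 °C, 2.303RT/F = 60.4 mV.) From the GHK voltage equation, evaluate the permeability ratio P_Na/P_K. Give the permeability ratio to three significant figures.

Let α = P_Na/P_K. GHK: Vm = 60.4·log₁₀[(Kₒ + α·Naₒ)/(Kᵢ + α·Naᵢ)].
10^(Vm/60.4) = 10^(45.0/60.4) = 5.5595
So 5.5595·(Kᵢ + α·Naᵢ) = Kₒ + α·Naₒ → α = (5.5595·130.0 − 4.88) / (112.0 − 5.5595·14.9)
α = (722.7 − 4.88) / (112.0 − 82.84) = 717.9/29.16 = 24.61

24.6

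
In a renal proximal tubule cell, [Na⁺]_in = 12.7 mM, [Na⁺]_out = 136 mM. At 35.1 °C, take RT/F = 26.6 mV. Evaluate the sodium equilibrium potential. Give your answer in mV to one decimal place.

63.1 mV

E = (26.6/z) · ln([Na⁺]_out/[Na⁺]_in) with z = +1.
= (26.6/1) · ln(136/12.7) = 26.60 · ln(10.71)
= 26.60 · (2.3711) = 63.07 mV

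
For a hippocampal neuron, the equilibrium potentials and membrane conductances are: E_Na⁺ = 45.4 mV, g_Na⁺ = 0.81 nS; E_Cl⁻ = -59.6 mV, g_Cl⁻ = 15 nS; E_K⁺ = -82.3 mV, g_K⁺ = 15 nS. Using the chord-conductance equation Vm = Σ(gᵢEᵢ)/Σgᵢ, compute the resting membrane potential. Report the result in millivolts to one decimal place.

-67.9 mV

Σ gᵢEᵢ = 0.81·(45.4) + 15·(-59.6) + 15·(-82.3) = -2091.73
Σ gᵢ = 0.81 + 15 + 15 = 30.81
Vm = -2091.73 / 30.81 = -67.89 mV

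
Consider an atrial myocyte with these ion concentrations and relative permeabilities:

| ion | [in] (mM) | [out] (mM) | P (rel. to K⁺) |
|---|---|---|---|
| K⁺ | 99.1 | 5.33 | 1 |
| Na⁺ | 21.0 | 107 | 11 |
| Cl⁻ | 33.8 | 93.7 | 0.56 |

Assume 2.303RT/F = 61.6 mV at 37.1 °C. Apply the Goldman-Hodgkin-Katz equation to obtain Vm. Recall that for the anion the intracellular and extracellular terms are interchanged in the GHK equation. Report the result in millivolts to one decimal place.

30.6 mV

Vm = 61.6 · log₁₀[(Σ P·[cation]ₒ + Σ P·[anion]ᵢ) / (Σ P·[cation]ᵢ + Σ P·[anion]ₒ)]
Numerator = 1×5.33 + 11×107 + 0.56×33.8 = 1201
Denominator = 1×99.1 + 11×21.0 + 0.56×93.7 = 382.6
Vm = 61.6 · log₁₀(3.14) = 61.6 × (0.4969) = 30.61 mV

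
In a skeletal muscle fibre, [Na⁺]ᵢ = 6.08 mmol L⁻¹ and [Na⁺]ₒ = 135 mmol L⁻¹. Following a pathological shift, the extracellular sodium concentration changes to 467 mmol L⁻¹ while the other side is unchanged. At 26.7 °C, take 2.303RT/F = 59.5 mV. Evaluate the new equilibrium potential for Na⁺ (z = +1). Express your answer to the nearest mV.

After the shift: [Na⁺]_out = 467, [Na⁺]_in = 6.08 mmol L⁻¹.
E_new = (59.5/1)·log₁₀(467/6.08) = 59.50 · (1.8854) = 112.18 mV

112 mV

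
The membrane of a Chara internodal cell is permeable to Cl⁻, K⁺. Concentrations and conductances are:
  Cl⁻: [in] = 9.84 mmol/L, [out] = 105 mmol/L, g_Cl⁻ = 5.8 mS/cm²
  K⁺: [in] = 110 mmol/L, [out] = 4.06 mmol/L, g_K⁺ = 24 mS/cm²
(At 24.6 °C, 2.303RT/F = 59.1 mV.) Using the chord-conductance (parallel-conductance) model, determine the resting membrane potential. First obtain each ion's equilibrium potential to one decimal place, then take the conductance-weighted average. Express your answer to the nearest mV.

-80 mV

E_Cl⁻ = (59.1/-1)·log₁₀(105/9.84) = -60.8 mV
E_K⁺ = (59.1/1)·log₁₀(4.06/110) = -84.7 mV
Vm = (Σ gᵢEᵢ)/(Σ gᵢ) = (5.8·-60.8 + 24·-84.7) / (5.8 + 24)
= -2385.44 / 29.8 = -80.05 mV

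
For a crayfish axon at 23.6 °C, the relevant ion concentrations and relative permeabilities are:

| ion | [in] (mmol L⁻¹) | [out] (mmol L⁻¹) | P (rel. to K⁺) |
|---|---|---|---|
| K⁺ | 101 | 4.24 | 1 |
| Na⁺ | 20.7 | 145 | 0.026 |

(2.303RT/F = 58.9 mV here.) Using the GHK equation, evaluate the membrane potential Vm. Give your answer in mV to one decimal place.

Vm = 58.9 · log₁₀[(Σ P·[cation]ₒ + Σ P·[anion]ᵢ) / (Σ P·[cation]ᵢ + Σ P·[anion]ₒ)]
Numerator = 1×4.24 + 0.026×145 = 8.01
Denominator = 1×101 + 0.026×20.7 = 101.5
Vm = 58.9 · log₁₀(0.078887) = 58.9 × (-1.1030) = -64.97 mV

-65.0 mV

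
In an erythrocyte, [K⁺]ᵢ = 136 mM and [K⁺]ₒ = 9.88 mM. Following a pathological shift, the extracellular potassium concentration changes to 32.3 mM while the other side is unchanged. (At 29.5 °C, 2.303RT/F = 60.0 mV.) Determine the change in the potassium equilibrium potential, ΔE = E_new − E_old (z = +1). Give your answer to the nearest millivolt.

31 mV

E_old = (60.0/1)·log₁₀(9.88/136) = -68.33 mV
E_new = (60.0/1)·log₁₀(32.3/136) = -37.46 mV
ΔE = -37.46 − (-68.33) = 30.87 mV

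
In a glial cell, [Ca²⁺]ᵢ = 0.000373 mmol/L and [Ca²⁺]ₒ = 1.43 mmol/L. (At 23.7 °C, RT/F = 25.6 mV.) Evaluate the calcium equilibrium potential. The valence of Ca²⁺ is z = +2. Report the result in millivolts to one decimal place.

105.6 mV

E = (25.6/z) · ln([Ca²⁺]_out/[Ca²⁺]_in) with z = +2.
= (25.6/2) · ln(1.43/0.000373) = 12.80 · ln(3834)
= 12.80 · (8.2516) = 105.62 mV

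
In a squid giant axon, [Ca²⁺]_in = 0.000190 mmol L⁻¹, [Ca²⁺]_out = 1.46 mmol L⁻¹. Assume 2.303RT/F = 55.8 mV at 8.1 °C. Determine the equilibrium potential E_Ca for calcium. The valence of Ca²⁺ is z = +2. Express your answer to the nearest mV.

E = (55.8/z) · log₁₀([Ca²⁺]_out/[Ca²⁺]_in) with z = +2.
= (55.8/2) · log₁₀(1.46/0.000190) = 27.90 · log₁₀(7684)
= 27.90 · (3.8856) = 108.41 mV

108 mV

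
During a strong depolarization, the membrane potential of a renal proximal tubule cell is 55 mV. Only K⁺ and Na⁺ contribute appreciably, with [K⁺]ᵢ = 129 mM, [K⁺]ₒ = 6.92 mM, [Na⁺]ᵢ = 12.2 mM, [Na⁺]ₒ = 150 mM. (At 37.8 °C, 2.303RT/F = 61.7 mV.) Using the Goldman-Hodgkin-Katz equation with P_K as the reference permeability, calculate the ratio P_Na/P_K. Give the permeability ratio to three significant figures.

18.1

Let α = P_Na/P_K. GHK: Vm = 61.7·log₁₀[(Kₒ + α·Naₒ)/(Kᵢ + α·Naᵢ)].
10^(Vm/61.7) = 10^(55.0/61.7) = 7.7877
So 7.7877·(Kᵢ + α·Naᵢ) = Kₒ + α·Naₒ → α = (7.7877·129.0 − 6.92) / (150.0 − 7.7877·12.2)
α = (1005 − 6.92) / (150.0 − 95.01) = 997.7/54.99 = 18.14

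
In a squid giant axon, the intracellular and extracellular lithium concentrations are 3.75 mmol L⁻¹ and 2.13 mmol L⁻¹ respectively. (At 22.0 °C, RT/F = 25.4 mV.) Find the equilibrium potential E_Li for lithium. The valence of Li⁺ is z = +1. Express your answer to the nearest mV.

-14 mV

E = (25.4/z) · ln([Li⁺]_out/[Li⁺]_in) with z = +1.
= (25.4/1) · ln(2.13/3.75) = 25.40 · ln(0.568)
= 25.40 · (-0.5656) = -14.37 mV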